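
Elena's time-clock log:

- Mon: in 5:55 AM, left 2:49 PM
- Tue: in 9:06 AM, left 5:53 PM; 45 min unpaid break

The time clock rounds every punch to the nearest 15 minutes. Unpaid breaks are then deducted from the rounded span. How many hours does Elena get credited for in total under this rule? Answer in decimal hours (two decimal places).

17.00 hours

Mon: in 5:55 AM→6:00 AM, out 2:49 PM→2:45 PM; 8 h 45 min
Tue: in 9:06 AM→9:00 AM, out 5:53 PM→6:00 PM; 9 h 0 min − 45 min = 8 h 15 min
Total credited: 17 h 0 min.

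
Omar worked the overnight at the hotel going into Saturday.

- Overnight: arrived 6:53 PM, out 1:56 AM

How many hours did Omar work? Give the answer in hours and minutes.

7 h 3 min

Overnight: 6:53 PM → midnight = 5 h 7 min; midnight → 1:56 AM = 1 h 56 min; span 7 h 3 min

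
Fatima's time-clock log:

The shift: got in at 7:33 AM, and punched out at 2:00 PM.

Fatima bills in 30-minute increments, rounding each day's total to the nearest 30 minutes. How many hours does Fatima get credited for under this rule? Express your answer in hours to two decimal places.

The shift: 7:33 AM–2:00 PM = 6 h 27 min → rounds to 6 h 30 min

6.50 hours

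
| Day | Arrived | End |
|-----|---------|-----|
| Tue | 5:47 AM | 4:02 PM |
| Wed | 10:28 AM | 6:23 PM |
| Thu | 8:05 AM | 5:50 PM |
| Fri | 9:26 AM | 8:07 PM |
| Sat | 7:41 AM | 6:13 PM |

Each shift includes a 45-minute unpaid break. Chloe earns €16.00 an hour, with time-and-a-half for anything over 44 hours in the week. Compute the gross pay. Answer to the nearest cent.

€737.20

Tue: 5:47 AM–4:02 PM = 10 h 15 min; less 45 min break → 9 h 30 min
Wed: 10:28 AM–6:23 PM = 7 h 55 min; less 45 min break → 7 h 10 min
Thu: 8:05 AM–5:50 PM = 9 h 45 min; less 45 min break → 9 h 0 min
Fri: 9:26 AM–8:07 PM = 10 h 41 min; less 45 min break → 9 h 56 min
Sat: 7:41 AM–6:13 PM = 10 h 32 min; less 45 min break → 9 h 47 min
Total worked: 45 h 23 min = 2723 min.
Regular 44 h 0 min = 2640 min at €16.00/h; overtime 1 h 23 min = 83 min at €24.00/h.
Pay = (2640 × €16.00 + 83 × €24.00) ÷ 60 = €737.20.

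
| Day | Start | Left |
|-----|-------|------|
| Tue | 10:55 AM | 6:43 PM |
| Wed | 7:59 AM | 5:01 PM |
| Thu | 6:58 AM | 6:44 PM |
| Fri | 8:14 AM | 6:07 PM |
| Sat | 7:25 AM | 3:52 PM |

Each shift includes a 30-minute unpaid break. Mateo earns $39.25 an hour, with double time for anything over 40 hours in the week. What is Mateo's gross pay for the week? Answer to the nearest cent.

$1918.02

Tue: 10:55 AM–6:43 PM = 7 h 48 min; less 30 min break → 7 h 18 min
Wed: 7:59 AM–5:01 PM = 9 h 2 min; less 30 min break → 8 h 32 min
Thu: 6:58 AM–6:44 PM = 11 h 46 min; less 30 min break → 11 h 16 min
Fri: 8:14 AM–6:07 PM = 9 h 53 min; less 30 min break → 9 h 23 min
Sat: 7:25 AM–3:52 PM = 8 h 27 min; less 30 min break → 7 h 57 min
Total worked: 44 h 26 min = 2666 min.
Regular 40 h 0 min = 2400 min at $39.25/h; overtime 4 h 26 min = 266 min at $78.50/h.
Pay = (2400 × $39.25 + 266 × $78.50) ÷ 60 = $1918.02.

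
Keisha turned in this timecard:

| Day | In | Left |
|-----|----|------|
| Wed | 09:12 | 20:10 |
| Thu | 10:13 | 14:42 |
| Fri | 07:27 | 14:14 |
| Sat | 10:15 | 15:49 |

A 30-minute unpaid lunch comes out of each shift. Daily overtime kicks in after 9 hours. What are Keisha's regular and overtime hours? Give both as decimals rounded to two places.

Wed: 09:12–20:10 = 10 h 58 min; less 30 min break → 10 h 28 min
Thu: 10:13–14:42 = 4 h 29 min; less 30 min break → 3 h 59 min
Fri: 07:27–14:14 = 6 h 47 min; less 30 min break → 6 h 17 min
Sat: 10:15–15:49 = 5 h 34 min; less 30 min break → 5 h 4 min
Wed reg 9 h 0 min / OT 1 h 28 min; Thu reg 3 h 59 min / OT 0 h 0 min; Fri reg 6 h 17 min / OT 0 h 0 min; Sat reg 5 h 4 min / OT 0 h 0 min.
Totals: regular 24 h 20 min, overtime 1 h 28 min.

Regular 24.33 hours, overtime 1.47 hours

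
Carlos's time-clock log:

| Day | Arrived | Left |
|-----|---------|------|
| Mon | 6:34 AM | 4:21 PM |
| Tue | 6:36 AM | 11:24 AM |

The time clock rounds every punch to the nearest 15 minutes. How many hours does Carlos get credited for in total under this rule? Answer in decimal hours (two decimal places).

14.75 hours

Mon: in 6:34 AM→6:30 AM, out 4:21 PM→4:15 PM; 9 h 45 min
Tue: in 6:36 AM→6:30 AM, out 11:24 AM→11:30 AM; 5 h 0 min
Total credited: 14 h 45 min.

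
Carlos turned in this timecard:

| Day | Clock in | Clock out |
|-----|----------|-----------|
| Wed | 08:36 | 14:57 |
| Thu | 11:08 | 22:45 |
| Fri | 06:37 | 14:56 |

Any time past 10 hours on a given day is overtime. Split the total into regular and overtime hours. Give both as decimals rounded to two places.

Wed: 08:36–14:57 = 6 h 21 min
Thu: 11:08–22:45 = 11 h 37 min
Fri: 06:37–14:56 = 8 h 19 min
Wed reg 6 h 21 min / OT 0 h 0 min; Thu reg 10 h 0 min / OT 1 h 37 min; Fri reg 8 h 19 min / OT 0 h 0 min.
Totals: regular 24 h 40 min, overtime 1 h 37 min.

Regular 24.67 hours, overtime 1.62 hours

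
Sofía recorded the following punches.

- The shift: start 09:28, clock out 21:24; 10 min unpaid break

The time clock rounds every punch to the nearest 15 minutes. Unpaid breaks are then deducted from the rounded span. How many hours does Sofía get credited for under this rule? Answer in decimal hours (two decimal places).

The shift: in 09:28→09:30, out 21:24→21:30; 12 h 0 min − 10 min = 11 h 50 min

11.83 hours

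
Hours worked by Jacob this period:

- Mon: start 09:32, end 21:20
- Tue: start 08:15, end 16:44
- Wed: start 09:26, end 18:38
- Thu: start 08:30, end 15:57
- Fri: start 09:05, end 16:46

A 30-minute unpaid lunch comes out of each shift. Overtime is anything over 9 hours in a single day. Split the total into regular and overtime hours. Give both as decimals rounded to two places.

Regular 39.82 hours, overtime 2.30 hours

Mon: 09:32–21:20 = 11 h 48 min; less 30 min break → 11 h 18 min
Tue: 08:15–16:44 = 8 h 29 min; less 30 min break → 7 h 59 min
Wed: 09:26–18:38 = 9 h 12 min; less 30 min break → 8 h 42 min
Thu: 08:30–15:57 = 7 h 27 min; less 30 min break → 6 h 57 min
Fri: 09:05–16:46 = 7 h 41 min; less 30 min break → 7 h 11 min
Mon reg 9 h 0 min / OT 2 h 18 min; Tue reg 7 h 59 min / OT 0 h 0 min; Wed reg 8 h 42 min / OT 0 h 0 min; Thu reg 6 h 57 min / OT 0 h 0 min; Fri reg 7 h 11 min / OT 0 h 0 min.
Totals: regular 39 h 49 min, overtime 2 h 18 min.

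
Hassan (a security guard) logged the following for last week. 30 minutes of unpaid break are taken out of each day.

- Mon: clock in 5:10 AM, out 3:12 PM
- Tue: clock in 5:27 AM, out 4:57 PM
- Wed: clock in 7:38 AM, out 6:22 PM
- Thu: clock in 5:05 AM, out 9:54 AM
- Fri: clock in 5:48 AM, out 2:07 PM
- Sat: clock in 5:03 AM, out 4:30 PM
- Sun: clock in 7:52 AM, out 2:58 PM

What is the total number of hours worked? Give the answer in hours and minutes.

Mon: 5:10 AM–3:12 PM = 10 h 2 min; less 30 min break → 9 h 32 min
Tue: 5:27 AM–4:57 PM = 11 h 30 min; less 30 min break → 11 h 0 min
Wed: 7:38 AM–6:22 PM = 10 h 44 min; less 30 min break → 10 h 14 min
Thu: 5:05 AM–9:54 AM = 4 h 49 min; less 30 min break → 4 h 19 min
Fri: 5:48 AM–2:07 PM = 8 h 19 min; less 30 min break → 7 h 49 min
Sat: 5:03 AM–4:30 PM = 11 h 27 min; less 30 min break → 10 h 57 min
Sun: 7:52 AM–2:58 PM = 7 h 6 min; less 30 min break → 6 h 36 min
Total: 9 h 32 min + 11 h 0 min + 10 h 14 min + 4 h 19 min + 7 h 49 min + 10 h 57 min + 6 h 36 min = 60 h 27 min.

60 h 27 min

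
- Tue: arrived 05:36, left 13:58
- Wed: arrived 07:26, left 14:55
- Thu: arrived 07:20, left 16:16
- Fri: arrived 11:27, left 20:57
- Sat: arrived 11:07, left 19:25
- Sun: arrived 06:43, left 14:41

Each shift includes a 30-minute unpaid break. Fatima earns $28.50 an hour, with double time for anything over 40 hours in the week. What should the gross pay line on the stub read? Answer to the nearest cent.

Tue: 05:36–13:58 = 8 h 22 min; less 30 min break → 7 h 52 min
Wed: 07:26–14:55 = 7 h 29 min; less 30 min break → 6 h 59 min
Thu: 07:20–16:16 = 8 h 56 min; less 30 min break → 8 h 26 min
Fri: 11:27–20:57 = 9 h 30 min; less 30 min break → 9 h 0 min
Sat: 11:07–19:25 = 8 h 18 min; less 30 min break → 7 h 48 min
Sun: 06:43–14:41 = 7 h 58 min; less 30 min break → 7 h 28 min
Total worked: 47 h 33 min = 2853 min.
Regular 40 h 0 min = 2400 min at $28.50/h; overtime 7 h 33 min = 453 min at $57.00/h.
Pay = (2400 × $28.50 + 453 × $57.00) ÷ 60 = $1570.35.

$1570.35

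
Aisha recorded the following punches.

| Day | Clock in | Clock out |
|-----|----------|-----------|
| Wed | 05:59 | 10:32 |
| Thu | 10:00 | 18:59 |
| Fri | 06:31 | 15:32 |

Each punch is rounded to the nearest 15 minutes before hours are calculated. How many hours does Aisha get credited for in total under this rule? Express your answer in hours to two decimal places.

22.50 hours

Wed: in 05:59→06:00, out 10:32→10:30; 4 h 30 min
Thu: in 10:00→10:00, out 18:59→19:00; 9 h 0 min
Fri: in 06:31→06:30, out 15:32→15:30; 9 h 0 min
Total credited: 22 h 30 min.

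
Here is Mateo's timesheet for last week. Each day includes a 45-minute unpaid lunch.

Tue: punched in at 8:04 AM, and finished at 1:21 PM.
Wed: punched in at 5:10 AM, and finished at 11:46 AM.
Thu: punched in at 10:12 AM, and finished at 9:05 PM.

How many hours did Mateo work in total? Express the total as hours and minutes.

Tue: 8:04 AM–1:21 PM = 5 h 17 min; less 45 min break → 4 h 32 min
Wed: 5:10 AM–11:46 AM = 6 h 36 min; less 45 min break → 5 h 51 min
Thu: 10:12 AM–9:05 PM = 10 h 53 min; less 45 min break → 10 h 8 min
Total: 4 h 32 min + 5 h 51 min + 10 h 8 min = 20 h 31 min.

20 h 31 min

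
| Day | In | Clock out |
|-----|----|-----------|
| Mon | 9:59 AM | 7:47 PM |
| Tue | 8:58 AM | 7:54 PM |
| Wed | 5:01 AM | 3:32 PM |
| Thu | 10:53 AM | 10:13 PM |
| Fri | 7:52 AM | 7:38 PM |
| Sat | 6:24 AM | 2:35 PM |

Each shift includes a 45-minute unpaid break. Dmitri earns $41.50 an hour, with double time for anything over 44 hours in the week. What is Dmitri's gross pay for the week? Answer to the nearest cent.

$2990.77

Mon: 9:59 AM–7:47 PM = 9 h 48 min; less 45 min break → 9 h 3 min
Tue: 8:58 AM–7:54 PM = 10 h 56 min; less 45 min break → 10 h 11 min
Wed: 5:01 AM–3:32 PM = 10 h 31 min; less 45 min break → 9 h 46 min
Thu: 10:53 AM–10:13 PM = 11 h 20 min; less 45 min break → 10 h 35 min
Fri: 7:52 AM–7:38 PM = 11 h 46 min; less 45 min break → 11 h 1 min
Sat: 6:24 AM–2:35 PM = 8 h 11 min; less 45 min break → 7 h 26 min
Total worked: 58 h 2 min = 3482 min.
Regular 44 h 0 min = 2640 min at $41.50/h; overtime 14 h 2 min = 842 min at $83.00/h.
Pay = (2640 × $41.50 + 842 × $83.00) ÷ 60 = $2990.77.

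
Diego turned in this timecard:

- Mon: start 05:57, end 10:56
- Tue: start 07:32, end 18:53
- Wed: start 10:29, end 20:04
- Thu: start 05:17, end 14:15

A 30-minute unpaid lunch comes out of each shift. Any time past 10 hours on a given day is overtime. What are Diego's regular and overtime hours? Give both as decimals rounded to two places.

Regular 32.03 hours, overtime 0.85 hours

Mon: 05:57–10:56 = 4 h 59 min; less 30 min break → 4 h 29 min
Tue: 07:32–18:53 = 11 h 21 min; less 30 min break → 10 h 51 min
Wed: 10:29–20:04 = 9 h 35 min; less 30 min break → 9 h 5 min
Thu: 05:17–14:15 = 8 h 58 min; less 30 min break → 8 h 28 min
Mon reg 4 h 29 min / OT 0 h 0 min; Tue reg 10 h 0 min / OT 0 h 51 min; Wed reg 9 h 5 min / OT 0 h 0 min; Thu reg 8 h 28 min / OT 0 h 0 min.
Totals: regular 32 h 2 min, overtime 0 h 51 min.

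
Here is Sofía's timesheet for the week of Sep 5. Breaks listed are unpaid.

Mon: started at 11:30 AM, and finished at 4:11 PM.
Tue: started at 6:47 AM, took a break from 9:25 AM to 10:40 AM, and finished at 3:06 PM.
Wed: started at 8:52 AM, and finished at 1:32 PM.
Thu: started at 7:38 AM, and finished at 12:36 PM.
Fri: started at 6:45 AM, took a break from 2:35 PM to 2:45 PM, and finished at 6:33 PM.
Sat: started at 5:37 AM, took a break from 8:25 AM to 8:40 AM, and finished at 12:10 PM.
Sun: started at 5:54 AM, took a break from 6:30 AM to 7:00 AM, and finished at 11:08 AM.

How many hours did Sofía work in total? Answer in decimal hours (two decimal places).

Mon: 11:30 AM–4:11 PM = 4 h 41 min
Tue: 6:47 AM–3:06 PM = 8 h 19 min; less 75 min break → 7 h 4 min
Wed: 8:52 AM–1:32 PM = 4 h 40 min
Thu: 7:38 AM–12:36 PM = 4 h 58 min
Fri: 6:45 AM–6:33 PM = 11 h 48 min; less 10 min break → 11 h 38 min
Sat: 5:37 AM–12:10 PM = 6 h 33 min; less 15 min break → 6 h 18 min
Sun: 5:54 AM–11:08 AM = 5 h 14 min; less 30 min break → 4 h 44 min
Total: 4 h 41 min + 7 h 4 min + 4 h 40 min + 4 h 58 min + 11 h 38 min + 6 h 18 min + 4 h 44 min = 44 h 3 min.

44.05 hours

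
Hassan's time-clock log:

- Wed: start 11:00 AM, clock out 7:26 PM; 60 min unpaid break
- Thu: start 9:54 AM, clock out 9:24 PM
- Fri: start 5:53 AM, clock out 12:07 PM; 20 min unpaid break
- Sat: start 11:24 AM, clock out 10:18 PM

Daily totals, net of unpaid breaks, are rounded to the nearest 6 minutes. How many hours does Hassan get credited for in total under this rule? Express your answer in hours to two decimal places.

35.70 hours

Wed: 11:00 AM–7:26 PM = 8 h 26 min − 60 min = 7 h 26 min → rounds to 7 h 24 min
Thu: 9:54 AM–9:24 PM = 11 h 30 min → rounds to 11 h 30 min
Fri: 5:53 AM–12:07 PM = 6 h 14 min − 20 min = 5 h 54 min → rounds to 5 h 54 min
Sat: 11:24 AM–10:18 PM = 10 h 54 min → rounds to 10 h 54 min
Total credited: 35 h 42 min.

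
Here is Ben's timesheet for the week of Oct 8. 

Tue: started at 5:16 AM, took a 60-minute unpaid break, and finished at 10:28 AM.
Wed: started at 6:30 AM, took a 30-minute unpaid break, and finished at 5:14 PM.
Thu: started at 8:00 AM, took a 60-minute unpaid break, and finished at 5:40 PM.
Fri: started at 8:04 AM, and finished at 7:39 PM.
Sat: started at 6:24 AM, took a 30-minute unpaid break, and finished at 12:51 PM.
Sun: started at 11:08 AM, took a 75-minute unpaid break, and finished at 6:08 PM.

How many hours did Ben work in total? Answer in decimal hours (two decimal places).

Tue: 5:16 AM–10:28 AM = 5 h 12 min; less 60 min break → 4 h 12 min
Wed: 6:30 AM–5:14 PM = 10 h 44 min; less 30 min break → 10 h 14 min
Thu: 8:00 AM–5:40 PM = 9 h 40 min; less 60 min break → 8 h 40 min
Fri: 8:04 AM–7:39 PM = 11 h 35 min
Sat: 6:24 AM–12:51 PM = 6 h 27 min; less 30 min break → 5 h 57 min
Sun: 11:08 AM–6:08 PM = 7 h 0 min; less 75 min break → 5 h 45 min
Total: 4 h 12 min + 10 h 14 min + 8 h 40 min + 11 h 35 min + 5 h 57 min + 5 h 45 min = 46 h 23 min.

46.38 hours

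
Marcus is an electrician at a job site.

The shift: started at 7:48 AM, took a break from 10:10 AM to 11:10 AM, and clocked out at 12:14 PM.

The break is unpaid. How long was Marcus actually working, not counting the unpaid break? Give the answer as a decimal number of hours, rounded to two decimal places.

3.43 hours

The shift: 7:48 AM–12:14 PM = 4 h 26 min; less 60 min break → 3 h 26 min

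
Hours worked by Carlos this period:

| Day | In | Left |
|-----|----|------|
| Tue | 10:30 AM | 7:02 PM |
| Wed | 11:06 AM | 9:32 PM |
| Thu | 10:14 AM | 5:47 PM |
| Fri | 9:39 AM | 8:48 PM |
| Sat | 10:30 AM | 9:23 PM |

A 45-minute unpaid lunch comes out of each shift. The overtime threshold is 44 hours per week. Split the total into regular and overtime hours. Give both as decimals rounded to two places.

Tue: 10:30 AM–7:02 PM = 8 h 32 min; less 45 min break → 7 h 47 min
Wed: 11:06 AM–9:32 PM = 10 h 26 min; less 45 min break → 9 h 41 min
Thu: 10:14 AM–5:47 PM = 7 h 33 min; less 45 min break → 6 h 48 min
Fri: 9:39 AM–8:48 PM = 11 h 9 min; less 45 min break → 10 h 24 min
Sat: 10:30 AM–9:23 PM = 10 h 53 min; less 45 min break → 10 h 8 min
Total worked: 44 h 48 min = 44.80 h.
Threshold 44 h → overtime 0 h 48 min, regular 44 h 0 min.

Regular 44.00 hours, overtime 0.80 hours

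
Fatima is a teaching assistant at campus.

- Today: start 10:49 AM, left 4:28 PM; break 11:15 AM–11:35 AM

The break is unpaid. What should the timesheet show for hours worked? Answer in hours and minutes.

Today: 10:49 AM–4:28 PM = 5 h 39 min; less 20 min break → 5 h 19 min

5 h 19 min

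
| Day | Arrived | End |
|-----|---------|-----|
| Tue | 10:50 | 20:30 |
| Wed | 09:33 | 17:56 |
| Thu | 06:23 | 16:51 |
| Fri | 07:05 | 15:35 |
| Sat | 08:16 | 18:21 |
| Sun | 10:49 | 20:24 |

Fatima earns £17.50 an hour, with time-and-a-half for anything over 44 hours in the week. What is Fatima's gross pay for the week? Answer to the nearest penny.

£1102.94

Tue: 10:50–20:30 = 9 h 40 min
Wed: 09:33–17:56 = 8 h 23 min
Thu: 06:23–16:51 = 10 h 28 min
Fri: 07:05–15:35 = 8 h 30 min
Sat: 08:16–18:21 = 10 h 5 min
Sun: 10:49–20:24 = 9 h 35 min
Total worked: 56 h 41 min = 3401 min.
Regular 44 h 0 min = 2640 min at £17.50/h; overtime 12 h 41 min = 761 min at £26.25/h.
Pay = (2640 × £17.50 + 761 × £26.25) ÷ 60 = £1102.94.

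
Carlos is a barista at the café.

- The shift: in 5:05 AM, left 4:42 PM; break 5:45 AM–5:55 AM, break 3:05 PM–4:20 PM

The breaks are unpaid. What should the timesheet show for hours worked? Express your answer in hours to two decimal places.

10.20 hours

The shift: 5:05 AM–4:42 PM = 11 h 37 min; less 85 min break → 10 h 12 min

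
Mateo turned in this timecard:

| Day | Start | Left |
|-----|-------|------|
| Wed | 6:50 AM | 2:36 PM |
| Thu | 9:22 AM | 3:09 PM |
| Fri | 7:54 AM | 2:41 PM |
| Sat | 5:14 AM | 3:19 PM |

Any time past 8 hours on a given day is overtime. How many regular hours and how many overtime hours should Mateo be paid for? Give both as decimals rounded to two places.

Regular 28.33 hours, overtime 2.08 hours

Wed: 6:50 AM–2:36 PM = 7 h 46 min
Thu: 9:22 AM–3:09 PM = 5 h 47 min
Fri: 7:54 AM–2:41 PM = 6 h 47 min
Sat: 5:14 AM–3:19 PM = 10 h 5 min
Wed reg 7 h 46 min / OT 0 h 0 min; Thu reg 5 h 47 min / OT 0 h 0 min; Fri reg 6 h 47 min / OT 0 h 0 min; Sat reg 8 h 0 min / OT 2 h 5 min.
Totals: regular 28 h 20 min, overtime 2 h 5 min.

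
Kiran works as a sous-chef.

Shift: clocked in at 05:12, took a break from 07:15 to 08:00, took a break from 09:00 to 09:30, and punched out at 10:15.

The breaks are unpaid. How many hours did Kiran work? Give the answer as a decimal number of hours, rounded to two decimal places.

3.80 hours

Shift: 05:12–10:15 = 5 h 3 min; less 75 min break → 3 h 48 min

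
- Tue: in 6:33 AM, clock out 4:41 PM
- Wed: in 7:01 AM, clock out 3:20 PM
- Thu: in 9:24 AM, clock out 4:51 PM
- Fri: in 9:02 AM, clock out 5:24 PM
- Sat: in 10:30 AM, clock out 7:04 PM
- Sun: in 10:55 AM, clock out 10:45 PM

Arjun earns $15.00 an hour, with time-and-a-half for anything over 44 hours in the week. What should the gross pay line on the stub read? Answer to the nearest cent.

$900.00

Tue: 6:33 AM–4:41 PM = 10 h 8 min
Wed: 7:01 AM–3:20 PM = 8 h 19 min
Thu: 9:24 AM–4:51 PM = 7 h 27 min
Fri: 9:02 AM–5:24 PM = 8 h 22 min
Sat: 10:30 AM–7:04 PM = 8 h 34 min
Sun: 10:55 AM–10:45 PM = 11 h 50 min
Total worked: 54 h 40 min = 3280 min.
Regular 44 h 0 min = 2640 min at $15.00/h; overtime 10 h 40 min = 640 min at $22.50/h.
Pay = (2640 × $15.00 + 640 × $22.50) ÷ 60 = $900.00.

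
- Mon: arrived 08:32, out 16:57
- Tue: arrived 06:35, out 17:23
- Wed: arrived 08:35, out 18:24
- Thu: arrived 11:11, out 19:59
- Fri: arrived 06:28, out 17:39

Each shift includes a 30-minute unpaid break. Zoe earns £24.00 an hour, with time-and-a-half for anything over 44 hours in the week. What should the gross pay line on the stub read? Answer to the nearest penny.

£1146.60

Mon: 08:32–16:57 = 8 h 25 min; less 30 min break → 7 h 55 min
Tue: 06:35–17:23 = 10 h 48 min; less 30 min break → 10 h 18 min
Wed: 08:35–18:24 = 9 h 49 min; less 30 min break → 9 h 19 min
Thu: 11:11–19:59 = 8 h 48 min; less 30 min break → 8 h 18 min
Fri: 06:28–17:39 = 11 h 11 min; less 30 min break → 10 h 41 min
Total worked: 46 h 31 min = 2791 min.
Regular 44 h 0 min = 2640 min at £24.00/h; overtime 2 h 31 min = 151 min at £36.00/h.
Pay = (2640 × £24.00 + 151 × £36.00) ÷ 60 = £1146.60.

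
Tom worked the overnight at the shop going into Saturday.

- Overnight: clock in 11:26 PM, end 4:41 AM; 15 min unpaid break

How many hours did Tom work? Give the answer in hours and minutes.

5 h 0 min

Overnight: 11:26 PM → midnight = 0 h 34 min; midnight → 4:41 AM = 4 h 41 min; span 5 h 15 min; less 15 min break → 5 h 0 min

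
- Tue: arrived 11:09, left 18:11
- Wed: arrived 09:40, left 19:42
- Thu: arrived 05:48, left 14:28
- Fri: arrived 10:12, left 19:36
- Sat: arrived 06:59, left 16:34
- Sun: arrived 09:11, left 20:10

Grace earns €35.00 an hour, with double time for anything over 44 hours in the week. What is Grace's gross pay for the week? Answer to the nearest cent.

Tue: 11:09–18:11 = 7 h 2 min
Wed: 09:40–19:42 = 10 h 2 min
Thu: 05:48–14:28 = 8 h 40 min
Fri: 10:12–19:36 = 9 h 24 min
Sat: 06:59–16:34 = 9 h 35 min
Sun: 09:11–20:10 = 10 h 59 min
Total worked: 55 h 42 min = 3342 min.
Regular 44 h 0 min = 2640 min at €35.00/h; overtime 11 h 42 min = 702 min at €70.00/h.
Pay = (2640 × €35.00 + 702 × €70.00) ÷ 60 = €2359.00.

€2359.00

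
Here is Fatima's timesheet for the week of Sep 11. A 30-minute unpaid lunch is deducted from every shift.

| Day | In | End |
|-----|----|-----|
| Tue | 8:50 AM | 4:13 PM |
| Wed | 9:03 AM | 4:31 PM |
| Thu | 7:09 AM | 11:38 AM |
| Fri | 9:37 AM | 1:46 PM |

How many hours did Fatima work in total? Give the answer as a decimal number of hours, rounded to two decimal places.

Tue: 8:50 AM–4:13 PM = 7 h 23 min; less 30 min break → 6 h 53 min
Wed: 9:03 AM–4:31 PM = 7 h 28 min; less 30 min break → 6 h 58 min
Thu: 7:09 AM–11:38 AM = 4 h 29 min; less 30 min break → 3 h 59 min
Fri: 9:37 AM–1:46 PM = 4 h 9 min; less 30 min break → 3 h 39 min
Total: 6 h 53 min + 6 h 58 min + 3 h 59 min + 3 h 39 min = 21 h 29 min.

21.48 hours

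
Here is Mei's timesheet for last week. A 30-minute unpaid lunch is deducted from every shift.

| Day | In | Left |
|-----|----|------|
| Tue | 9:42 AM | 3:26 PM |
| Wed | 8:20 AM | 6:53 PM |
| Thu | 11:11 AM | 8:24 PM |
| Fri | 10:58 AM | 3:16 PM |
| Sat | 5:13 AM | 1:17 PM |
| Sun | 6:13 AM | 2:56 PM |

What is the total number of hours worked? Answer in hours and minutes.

Tue: 9:42 AM–3:26 PM = 5 h 44 min; less 30 min break → 5 h 14 min
Wed: 8:20 AM–6:53 PM = 10 h 33 min; less 30 min break → 10 h 3 min
Thu: 11:11 AM–8:24 PM = 9 h 13 min; less 30 min break → 8 h 43 min
Fri: 10:58 AM–3:16 PM = 4 h 18 min; less 30 min break → 3 h 48 min
Sat: 5:13 AM–1:17 PM = 8 h 4 min; less 30 min break → 7 h 34 min
Sun: 6:13 AM–2:56 PM = 8 h 43 min; less 30 min break → 8 h 13 min
Total: 5 h 14 min + 10 h 3 min + 8 h 43 min + 3 h 48 min + 7 h 34 min + 8 h 13 min = 43 h 35 min.

43 h 35 min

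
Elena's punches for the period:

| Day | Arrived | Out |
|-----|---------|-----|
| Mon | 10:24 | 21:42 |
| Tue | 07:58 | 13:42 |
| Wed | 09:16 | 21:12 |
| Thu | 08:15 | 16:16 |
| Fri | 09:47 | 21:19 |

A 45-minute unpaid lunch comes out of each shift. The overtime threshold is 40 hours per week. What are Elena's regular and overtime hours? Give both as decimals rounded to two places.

Mon: 10:24–21:42 = 11 h 18 min; less 45 min break → 10 h 33 min
Tue: 07:58–13:42 = 5 h 44 min; less 45 min break → 4 h 59 min
Wed: 09:16–21:12 = 11 h 56 min; less 45 min break → 11 h 11 min
Thu: 08:15–16:16 = 8 h 1 min; less 45 min break → 7 h 16 min
Fri: 09:47–21:19 = 11 h 32 min; less 45 min break → 10 h 47 min
Total worked: 44 h 46 min = 44.77 h.
Threshold 40 h → overtime 4 h 46 min, regular 40 h 0 min.

Regular 40.00 hours, overtime 4.77 hours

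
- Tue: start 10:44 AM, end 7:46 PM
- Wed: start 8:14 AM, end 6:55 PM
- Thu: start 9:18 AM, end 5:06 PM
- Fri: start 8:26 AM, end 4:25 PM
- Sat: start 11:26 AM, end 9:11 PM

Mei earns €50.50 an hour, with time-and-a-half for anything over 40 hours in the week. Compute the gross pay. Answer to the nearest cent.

€2417.69

Tue: 10:44 AM–7:46 PM = 9 h 2 min
Wed: 8:14 AM–6:55 PM = 10 h 41 min
Thu: 9:18 AM–5:06 PM = 7 h 48 min
Fri: 8:26 AM–4:25 PM = 7 h 59 min
Sat: 11:26 AM–9:11 PM = 9 h 45 min
Total worked: 45 h 15 min = 2715 min.
Regular 40 h 0 min = 2400 min at €50.50/h; overtime 5 h 15 min = 315 min at €75.75/h.
Pay = (2400 × €50.50 + 315 × €75.75) ÷ 60 = €2417.69.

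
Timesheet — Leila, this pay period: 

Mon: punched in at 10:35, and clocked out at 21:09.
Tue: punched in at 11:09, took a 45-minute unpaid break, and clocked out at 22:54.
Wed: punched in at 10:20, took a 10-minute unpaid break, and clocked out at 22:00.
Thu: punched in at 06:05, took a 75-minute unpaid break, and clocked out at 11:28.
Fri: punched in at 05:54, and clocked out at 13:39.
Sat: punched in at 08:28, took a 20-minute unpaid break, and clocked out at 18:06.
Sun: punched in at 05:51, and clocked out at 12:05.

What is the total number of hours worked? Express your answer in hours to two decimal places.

Mon: 10:35–21:09 = 10 h 34 min
Tue: 11:09–22:54 = 11 h 45 min; less 45 min break → 11 h 0 min
Wed: 10:20–22:00 = 11 h 40 min; less 10 min break → 11 h 30 min
Thu: 06:05–11:28 = 5 h 23 min; less 75 min break → 4 h 8 min
Fri: 05:54–13:39 = 7 h 45 min
Sat: 08:28–18:06 = 9 h 38 min; less 20 min break → 9 h 18 min
Sun: 05:51–12:05 = 6 h 14 min
Total: 10 h 34 min + 11 h 0 min + 11 h 30 min + 4 h 8 min + 7 h 45 min + 9 h 18 min + 6 h 14 min = 60 h 29 min.

60.48 hours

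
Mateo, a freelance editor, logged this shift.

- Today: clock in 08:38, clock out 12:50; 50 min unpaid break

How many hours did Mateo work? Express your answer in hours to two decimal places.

Today: 08:38–12:50 = 4 h 12 min; less 50 min break → 3 h 22 min

3.37 hours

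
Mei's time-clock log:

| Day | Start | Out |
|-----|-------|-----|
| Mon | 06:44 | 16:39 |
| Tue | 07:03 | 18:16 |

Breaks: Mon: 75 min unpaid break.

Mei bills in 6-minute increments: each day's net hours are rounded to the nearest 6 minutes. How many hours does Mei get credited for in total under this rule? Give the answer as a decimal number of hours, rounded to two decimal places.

19.90 hours

Mon: 06:44–16:39 = 9 h 55 min − 75 min = 8 h 40 min → rounds to 8 h 42 min
Tue: 07:03–18:16 = 11 h 13 min → rounds to 11 h 12 min
Total credited: 19 h 54 min.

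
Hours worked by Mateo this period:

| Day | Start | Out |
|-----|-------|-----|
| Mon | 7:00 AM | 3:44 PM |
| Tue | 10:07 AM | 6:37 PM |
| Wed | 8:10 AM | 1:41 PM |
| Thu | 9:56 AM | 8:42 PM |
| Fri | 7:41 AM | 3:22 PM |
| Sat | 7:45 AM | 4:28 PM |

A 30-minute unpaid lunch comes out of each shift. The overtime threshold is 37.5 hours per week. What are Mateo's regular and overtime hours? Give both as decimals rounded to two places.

Mon: 7:00 AM–3:44 PM = 8 h 44 min; less 30 min break → 8 h 14 min
Tue: 10:07 AM–6:37 PM = 8 h 30 min; less 30 min break → 8 h 0 min
Wed: 8:10 AM–1:41 PM = 5 h 31 min; less 30 min break → 5 h 1 min
Thu: 9:56 AM–8:42 PM = 10 h 46 min; less 30 min break → 10 h 16 min
Fri: 7:41 AM–3:22 PM = 7 h 41 min; less 30 min break → 7 h 11 min
Sat: 7:45 AM–4:28 PM = 8 h 43 min; less 30 min break → 8 h 13 min
Total worked: 46 h 55 min = 46.92 h.
Threshold 37.5 h → overtime 9 h 25 min, regular 37 h 30 min.

Regular 37.50 hours, overtime 9.42 hours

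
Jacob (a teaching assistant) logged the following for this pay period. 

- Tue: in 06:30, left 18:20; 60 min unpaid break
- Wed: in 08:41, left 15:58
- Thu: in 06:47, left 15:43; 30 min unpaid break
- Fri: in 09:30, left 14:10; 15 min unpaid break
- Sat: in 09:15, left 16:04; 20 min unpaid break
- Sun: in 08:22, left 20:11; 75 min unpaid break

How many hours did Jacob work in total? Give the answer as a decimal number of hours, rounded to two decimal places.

48.02 hours

Tue: 06:30–18:20 = 11 h 50 min; less 60 min break → 10 h 50 min
Wed: 08:41–15:58 = 7 h 17 min
Thu: 06:47–15:43 = 8 h 56 min; less 30 min break → 8 h 26 min
Fri: 09:30–14:10 = 4 h 40 min; less 15 min break → 4 h 25 min
Sat: 09:15–16:04 = 6 h 49 min; less 20 min break → 6 h 29 min
Sun: 08:22–20:11 = 11 h 49 min; less 75 min break → 10 h 34 min
Total: 10 h 50 min + 7 h 17 min + 8 h 26 min + 4 h 25 min + 6 h 29 min + 10 h 34 min = 48 h 1 min.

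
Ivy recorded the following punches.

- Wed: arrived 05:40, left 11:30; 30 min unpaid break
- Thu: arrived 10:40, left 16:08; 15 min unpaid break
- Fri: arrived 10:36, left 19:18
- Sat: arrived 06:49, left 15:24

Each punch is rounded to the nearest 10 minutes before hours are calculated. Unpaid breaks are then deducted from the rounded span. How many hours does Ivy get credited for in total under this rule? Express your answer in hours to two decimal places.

27.75 hours

Wed: in 05:40→05:40, out 11:30→11:30; 5 h 50 min − 30 min = 5 h 20 min
Thu: in 10:40→10:40, out 16:08→16:10; 5 h 30 min − 15 min = 5 h 15 min
Fri: in 10:36→10:40, out 19:18→19:20; 8 h 40 min
Sat: in 06:49→06:50, out 15:24→15:20; 8 h 30 min
Total credited: 27 h 45 min.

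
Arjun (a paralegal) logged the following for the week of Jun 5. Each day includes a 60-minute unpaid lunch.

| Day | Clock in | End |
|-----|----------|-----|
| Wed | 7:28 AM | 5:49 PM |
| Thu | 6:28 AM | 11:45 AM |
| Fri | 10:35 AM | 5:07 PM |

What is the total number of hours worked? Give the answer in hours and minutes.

19 h 10 min

Wed: 7:28 AM–5:49 PM = 10 h 21 min; less 60 min break → 9 h 21 min
Thu: 6:28 AM–11:45 AM = 5 h 17 min; less 60 min break → 4 h 17 min
Fri: 10:35 AM–5:07 PM = 6 h 32 min; less 60 min break → 5 h 32 min
Total: 9 h 21 min + 4 h 17 min + 5 h 32 min = 19 h 10 min.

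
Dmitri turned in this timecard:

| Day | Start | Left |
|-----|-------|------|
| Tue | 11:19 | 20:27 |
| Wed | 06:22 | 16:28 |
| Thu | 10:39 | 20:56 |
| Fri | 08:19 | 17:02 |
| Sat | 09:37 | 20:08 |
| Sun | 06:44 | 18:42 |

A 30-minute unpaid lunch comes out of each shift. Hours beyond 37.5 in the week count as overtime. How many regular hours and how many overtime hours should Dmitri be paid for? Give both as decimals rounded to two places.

Tue: 11:19–20:27 = 9 h 8 min; less 30 min break → 8 h 38 min
Wed: 06:22–16:28 = 10 h 6 min; less 30 min break → 9 h 36 min
Thu: 10:39–20:56 = 10 h 17 min; less 30 min break → 9 h 47 min
Fri: 08:19–17:02 = 8 h 43 min; less 30 min break → 8 h 13 min
Sat: 09:37–20:08 = 10 h 31 min; less 30 min break → 10 h 1 min
Sun: 06:44–18:42 = 11 h 58 min; less 30 min break → 11 h 28 min
Total worked: 57 h 43 min = 57.72 h.
Threshold 37.5 h → overtime 20 h 13 min, regular 37 h 30 min.

Regular 37.50 hours, overtime 20.22 hours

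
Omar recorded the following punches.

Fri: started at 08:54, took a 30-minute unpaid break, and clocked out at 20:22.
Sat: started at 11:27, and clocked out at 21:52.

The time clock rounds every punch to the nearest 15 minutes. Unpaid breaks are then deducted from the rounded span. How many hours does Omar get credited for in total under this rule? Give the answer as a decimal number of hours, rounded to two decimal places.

21.00 hours

Fri: in 08:54→09:00, out 20:22→20:15; 11 h 15 min − 30 min = 10 h 45 min
Sat: in 11:27→11:30, out 21:52→21:45; 10 h 15 min
Total credited: 21 h 0 min.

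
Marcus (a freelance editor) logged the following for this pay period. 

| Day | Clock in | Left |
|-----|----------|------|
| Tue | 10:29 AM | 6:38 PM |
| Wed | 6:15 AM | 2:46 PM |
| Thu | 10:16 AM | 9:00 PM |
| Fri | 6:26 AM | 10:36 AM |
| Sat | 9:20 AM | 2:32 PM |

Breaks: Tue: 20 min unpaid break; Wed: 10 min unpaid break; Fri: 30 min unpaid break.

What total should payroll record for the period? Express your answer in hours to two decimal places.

35.77 hours

Tue: 10:29 AM–6:38 PM = 8 h 9 min; less 20 min break → 7 h 49 min
Wed: 6:15 AM–2:46 PM = 8 h 31 min; less 10 min break → 8 h 21 min
Thu: 10:16 AM–9:00 PM = 10 h 44 min
Fri: 6:26 AM–10:36 AM = 4 h 10 min; less 30 min break → 3 h 40 min
Sat: 9:20 AM–2:32 PM = 5 h 12 min
Total: 7 h 49 min + 8 h 21 min + 10 h 44 min + 3 h 40 min + 5 h 12 min = 35 h 46 min.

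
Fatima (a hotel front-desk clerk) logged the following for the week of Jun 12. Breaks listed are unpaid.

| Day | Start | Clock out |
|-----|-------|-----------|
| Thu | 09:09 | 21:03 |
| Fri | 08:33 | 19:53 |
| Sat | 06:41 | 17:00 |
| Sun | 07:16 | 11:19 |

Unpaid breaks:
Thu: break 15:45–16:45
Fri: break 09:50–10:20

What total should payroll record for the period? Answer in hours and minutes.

Thu: 09:09–21:03 = 11 h 54 min; less 60 min break → 10 h 54 min
Fri: 08:33–19:53 = 11 h 20 min; less 30 min break → 10 h 50 min
Sat: 06:41–17:00 = 10 h 19 min
Sun: 07:16–11:19 = 4 h 3 min
Total: 10 h 54 min + 10 h 50 min + 10 h 19 min + 4 h 3 min = 36 h 6 min.

36 h 6 min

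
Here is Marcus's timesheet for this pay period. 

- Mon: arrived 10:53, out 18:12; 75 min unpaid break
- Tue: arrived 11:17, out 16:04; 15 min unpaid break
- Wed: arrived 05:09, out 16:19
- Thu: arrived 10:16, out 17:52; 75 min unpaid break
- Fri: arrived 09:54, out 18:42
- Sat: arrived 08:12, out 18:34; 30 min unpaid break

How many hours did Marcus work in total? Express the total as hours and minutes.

Mon: 10:53–18:12 = 7 h 19 min; less 75 min break → 6 h 4 min
Tue: 11:17–16:04 = 4 h 47 min; less 15 min break → 4 h 32 min
Wed: 05:09–16:19 = 11 h 10 min
Thu: 10:16–17:52 = 7 h 36 min; less 75 min break → 6 h 21 min
Fri: 09:54–18:42 = 8 h 48 min
Sat: 08:12–18:34 = 10 h 22 min; less 30 min break → 9 h 52 min
Total: 6 h 4 min + 4 h 32 min + 11 h 10 min + 6 h 21 min + 8 h 48 min + 9 h 52 min = 46 h 47 min.

46 h 47 min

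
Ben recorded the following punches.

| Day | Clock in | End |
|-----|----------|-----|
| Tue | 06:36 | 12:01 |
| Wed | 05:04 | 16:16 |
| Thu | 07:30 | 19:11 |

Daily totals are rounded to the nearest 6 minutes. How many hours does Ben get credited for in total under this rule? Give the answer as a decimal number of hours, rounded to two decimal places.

Tue: 06:36–12:01 = 5 h 25 min → rounds to 5 h 24 min
Wed: 05:04–16:16 = 11 h 12 min → rounds to 11 h 12 min
Thu: 07:30–19:11 = 11 h 41 min → rounds to 11 h 42 min
Total credited: 28 h 18 min.

28.30 hours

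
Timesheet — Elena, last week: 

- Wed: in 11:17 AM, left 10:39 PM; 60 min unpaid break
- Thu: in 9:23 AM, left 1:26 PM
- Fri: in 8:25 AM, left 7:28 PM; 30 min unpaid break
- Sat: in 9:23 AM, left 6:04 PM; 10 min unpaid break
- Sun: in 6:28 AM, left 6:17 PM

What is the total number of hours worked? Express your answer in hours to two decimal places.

45.30 hours

Wed: 11:17 AM–10:39 PM = 11 h 22 min; less 60 min break → 10 h 22 min
Thu: 9:23 AM–1:26 PM = 4 h 3 min
Fri: 8:25 AM–7:28 PM = 11 h 3 min; less 30 min break → 10 h 33 min
Sat: 9:23 AM–6:04 PM = 8 h 41 min; less 10 min break → 8 h 31 min
Sun: 6:28 AM–6:17 PM = 11 h 49 min
Total: 10 h 22 min + 4 h 3 min + 10 h 33 min + 8 h 31 min + 11 h 49 min = 45 h 18 min.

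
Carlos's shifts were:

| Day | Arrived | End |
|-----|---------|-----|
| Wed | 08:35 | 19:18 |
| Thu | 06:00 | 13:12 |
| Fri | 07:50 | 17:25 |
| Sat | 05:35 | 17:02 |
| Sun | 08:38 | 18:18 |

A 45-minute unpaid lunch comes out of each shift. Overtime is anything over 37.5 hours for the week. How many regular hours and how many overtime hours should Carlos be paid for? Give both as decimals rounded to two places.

Wed: 08:35–19:18 = 10 h 43 min; less 45 min break → 9 h 58 min
Thu: 06:00–13:12 = 7 h 12 min; less 45 min break → 6 h 27 min
Fri: 07:50–17:25 = 9 h 35 min; less 45 min break → 8 h 50 min
Sat: 05:35–17:02 = 11 h 27 min; less 45 min break → 10 h 42 min
Sun: 08:38–18:18 = 9 h 40 min; less 45 min break → 8 h 55 min
Total worked: 44 h 52 min = 44.87 h.
Threshold 37.5 h → overtime 7 h 22 min, regular 37 h 30 min.

Regular 37.50 hours, overtime 7.37 hours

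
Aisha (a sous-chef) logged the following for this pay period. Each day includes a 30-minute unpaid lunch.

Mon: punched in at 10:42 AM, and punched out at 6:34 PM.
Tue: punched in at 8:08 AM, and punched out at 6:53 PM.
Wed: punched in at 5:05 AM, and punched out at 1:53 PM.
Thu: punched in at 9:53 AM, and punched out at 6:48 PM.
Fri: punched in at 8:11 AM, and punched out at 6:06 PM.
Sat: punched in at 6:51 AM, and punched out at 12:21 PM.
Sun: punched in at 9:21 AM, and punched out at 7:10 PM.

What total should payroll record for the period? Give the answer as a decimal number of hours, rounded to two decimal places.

Mon: 10:42 AM–6:34 PM = 7 h 52 min; less 30 min break → 7 h 22 min
Tue: 8:08 AM–6:53 PM = 10 h 45 min; less 30 min break → 10 h 15 min
Wed: 5:05 AM–1:53 PM = 8 h 48 min; less 30 min break → 8 h 18 min
Thu: 9:53 AM–6:48 PM = 8 h 55 min; less 30 min break → 8 h 25 min
Fri: 8:11 AM–6:06 PM = 9 h 55 min; less 30 min break → 9 h 25 min
Sat: 6:51 AM–12:21 PM = 5 h 30 min; less 30 min break → 5 h 0 min
Sun: 9:21 AM–7:10 PM = 9 h 49 min; less 30 min break → 9 h 19 min
Total: 7 h 22 min + 10 h 15 min + 8 h 18 min + 8 h 25 min + 9 h 25 min + 5 h 0 min + 9 h 19 min = 58 h 4 min.

58.07 hours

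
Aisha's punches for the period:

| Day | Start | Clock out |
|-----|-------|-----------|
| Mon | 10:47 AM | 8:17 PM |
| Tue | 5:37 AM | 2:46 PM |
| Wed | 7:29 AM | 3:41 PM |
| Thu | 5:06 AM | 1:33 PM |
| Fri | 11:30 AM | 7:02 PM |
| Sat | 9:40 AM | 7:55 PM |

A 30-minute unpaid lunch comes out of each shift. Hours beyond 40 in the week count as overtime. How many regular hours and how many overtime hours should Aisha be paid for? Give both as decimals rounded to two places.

Regular 40.00 hours, overtime 10.08 hours

Mon: 10:47 AM–8:17 PM = 9 h 30 min; less 30 min break → 9 h 0 min
Tue: 5:37 AM–2:46 PM = 9 h 9 min; less 30 min break → 8 h 39 min
Wed: 7:29 AM–3:41 PM = 8 h 12 min; less 30 min break → 7 h 42 min
Thu: 5:06 AM–1:33 PM = 8 h 27 min; less 30 min break → 7 h 57 min
Fri: 11:30 AM–7:02 PM = 7 h 32 min; less 30 min break → 7 h 2 min
Sat: 9:40 AM–7:55 PM = 10 h 15 min; less 30 min break → 9 h 45 min
Total worked: 50 h 5 min = 50.08 h.
Threshold 40 h → overtime 10 h 5 min, regular 40 h 0 min.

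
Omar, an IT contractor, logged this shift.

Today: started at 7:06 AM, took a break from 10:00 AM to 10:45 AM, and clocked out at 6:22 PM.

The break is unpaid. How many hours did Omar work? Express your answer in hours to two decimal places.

10.52 hours

Today: 7:06 AM–6:22 PM = 11 h 16 min; less 45 min break → 10 h 31 min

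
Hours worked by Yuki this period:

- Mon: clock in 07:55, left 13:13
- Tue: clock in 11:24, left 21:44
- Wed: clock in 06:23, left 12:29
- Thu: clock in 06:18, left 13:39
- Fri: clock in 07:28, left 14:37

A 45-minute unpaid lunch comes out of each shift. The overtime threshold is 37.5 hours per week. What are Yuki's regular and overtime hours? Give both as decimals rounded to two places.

Mon: 07:55–13:13 = 5 h 18 min; less 45 min break → 4 h 33 min
Tue: 11:24–21:44 = 10 h 20 min; less 45 min break → 9 h 35 min
Wed: 06:23–12:29 = 6 h 6 min; less 45 min break → 5 h 21 min
Thu: 06:18–13:39 = 7 h 21 min; less 45 min break → 6 h 36 min
Fri: 07:28–14:37 = 7 h 9 min; less 45 min break → 6 h 24 min
Total worked: 32 h 29 min = 32.48 h.
Threshold 37.5 h → overtime 0 h 0 min, regular 32 h 29 min.

Regular 32.48 hours, overtime 0.00 hours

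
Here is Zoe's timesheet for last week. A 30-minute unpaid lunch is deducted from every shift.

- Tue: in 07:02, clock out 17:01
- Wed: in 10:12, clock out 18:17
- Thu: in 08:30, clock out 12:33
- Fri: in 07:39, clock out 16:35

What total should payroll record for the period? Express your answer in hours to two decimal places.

Tue: 07:02–17:01 = 9 h 59 min; less 30 min break → 9 h 29 min
Wed: 10:12–18:17 = 8 h 5 min; less 30 min break → 7 h 35 min
Thu: 08:30–12:33 = 4 h 3 min; less 30 min break → 3 h 33 min
Fri: 07:39–16:35 = 8 h 56 min; less 30 min break → 8 h 26 min
Total: 9 h 29 min + 7 h 35 min + 3 h 33 min + 8 h 26 min = 29 h 3 min.

29.05 hours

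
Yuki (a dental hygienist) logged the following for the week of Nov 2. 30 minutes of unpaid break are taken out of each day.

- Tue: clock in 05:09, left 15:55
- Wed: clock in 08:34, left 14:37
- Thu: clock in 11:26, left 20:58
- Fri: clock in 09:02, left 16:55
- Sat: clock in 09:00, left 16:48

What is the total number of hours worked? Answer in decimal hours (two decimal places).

Tue: 05:09–15:55 = 10 h 46 min; less 30 min break → 10 h 16 min
Wed: 08:34–14:37 = 6 h 3 min; less 30 min break → 5 h 33 min
Thu: 11:26–20:58 = 9 h 32 min; less 30 min break → 9 h 2 min
Fri: 09:02–16:55 = 7 h 53 min; less 30 min break → 7 h 23 min
Sat: 09:00–16:48 = 7 h 48 min; less 30 min break → 7 h 18 min
Total: 10 h 16 min + 5 h 33 min + 9 h 2 min + 7 h 23 min + 7 h 18 min = 39 h 32 min.

39.53 hours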